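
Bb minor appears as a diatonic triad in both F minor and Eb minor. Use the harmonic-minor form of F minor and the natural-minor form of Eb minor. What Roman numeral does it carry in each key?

The scale of F minor (harmonic minor) is F G Ab Bb C Db E; Bb is degree 4, and the triad built there (Bb-Db-F) is minor, so it is iv.
The scale of Eb minor (natural minor) is Eb F Gb Ab Bb Cb Db; Bb is degree 5, and the triad built there (Bb-Db-F) is minor, so it is v.

iv in F minor; v in Eb minor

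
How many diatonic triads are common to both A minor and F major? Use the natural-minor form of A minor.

Diatonic triads of A minor (natural minor): A minor (i), B diminished (ii°), C major (III), D minor (iv), E minor (v), F major (VI), G major (VII).
Diatonic triads of F major: F major (I), G minor (ii), A minor (iii), Bb major (IV), C major (V), D minor (vi), E diminished (vii°).
Matching root and quality in both lists: A minor, C major, D minor, F major.
That gives 4 common triads.

4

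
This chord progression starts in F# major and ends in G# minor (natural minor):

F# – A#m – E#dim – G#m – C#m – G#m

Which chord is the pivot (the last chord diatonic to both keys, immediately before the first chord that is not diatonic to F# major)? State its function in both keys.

Chords diatonic to F# major: F#, G#m, A#m, B, C#, D#m, E#dim.
Reading the progression, the first chord not in that set is C#m, so the modulation leaves F# major there.
The chord immediately before C#m is G#m, which is diatonic to both keys: ii in F# major and i in G# minor.

G#m — ii in F# major, i in G# minor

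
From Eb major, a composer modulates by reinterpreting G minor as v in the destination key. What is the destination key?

C minor

The numeral v denotes a minor triad on scale degree 5. With G on degree 5, the tonic of the new key is C.
Degree 5 carries a minor triad in natural-minor keys, so the destination is C minor.
Check: the diatonic triads of C minor (natural minor) are Cm (i), Ddim (ii°), Eb (III), Fm (iv), Gm (v), Ab (VI), Bb (VII) — G minor is indeed v.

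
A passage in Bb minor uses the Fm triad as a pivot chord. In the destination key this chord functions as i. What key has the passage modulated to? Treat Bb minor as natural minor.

F minor

The numeral i denotes a minor triad on scale degree 1. With F on degree 1, the tonic of the new key is F.
Degree 1 carries a minor triad in minor keys, so the destination is F minor.
Check: the diatonic triads of F minor (natural minor) are Fm (i), Gdim (ii°), Ab (III), Bbm (iv), Cm (v), Db (VI), Eb (VII) — Fm is indeed i.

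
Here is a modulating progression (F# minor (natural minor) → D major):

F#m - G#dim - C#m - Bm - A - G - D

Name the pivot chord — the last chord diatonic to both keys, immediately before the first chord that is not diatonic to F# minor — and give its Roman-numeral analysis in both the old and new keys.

Chords diatonic to F# minor: F#m, G#dim, A, Bm, C#m, D, E.
Reading the progression, the first chord not in that set is G, so the modulation leaves F# minor there.
The chord immediately before G is A, which is diatonic to both keys: III in F# minor and V in D major.

A — III in F# minor, V in D major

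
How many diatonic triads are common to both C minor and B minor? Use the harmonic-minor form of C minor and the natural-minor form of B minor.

1

Diatonic triads of C minor (harmonic minor): C minor (i), D diminished (ii°), Eb augmented (III+), F minor (iv), G major (V), Ab major (VI), B diminished (vii°).
Diatonic triads of B minor (natural minor): B minor (i), C# diminished (ii°), D major (III), E minor (iv), F# minor (v), G major (VI), A major (VII).
Matching root and quality in both lists: G major.
That gives 1 common triad.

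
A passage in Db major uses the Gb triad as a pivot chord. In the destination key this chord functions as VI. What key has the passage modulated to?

The numeral VI denotes a major triad on scale degree 6. With Gb on degree 6, the tonic of the new key is Bb.
Degree 6 carries a major triad in minor keys, so the destination is Bb minor.
Check: the diatonic triads of Bb minor (natural minor) are Bbm (i), Cdim (ii°), Db (III), Ebm (iv), Fm (v), Gb (VI), Ab (VII) — Gb is indeed VI.

Bb minor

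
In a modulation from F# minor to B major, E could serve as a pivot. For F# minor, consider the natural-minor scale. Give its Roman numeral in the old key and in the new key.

VII in F# minor; IV in B major

The scale of F# minor (natural minor) is F# G# A B C# D E; E is degree 7, and the triad built there (E-G#-B) is major, so it is VII.
The scale of B major is B C# D# E F# G# A#; E is degree 4, and the triad built there (E-G#-B) is major, so it is IV.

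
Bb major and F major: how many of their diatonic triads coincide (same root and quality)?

4

Diatonic triads of Bb major: Bb major (I), C minor (ii), D minor (iii), Eb major (IV), F major (V), G minor (vi), A diminished (vii°).
Diatonic triads of F major: F major (I), G minor (ii), A minor (iii), Bb major (IV), C major (V), D minor (vi), E diminished (vii°).
Matching root and quality in both lists: Bb major, D minor, F major, G minor.
That gives 4 common triads.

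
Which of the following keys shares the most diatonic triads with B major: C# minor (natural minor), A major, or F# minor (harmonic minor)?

Triads of B major: B major (I), C# minor (ii), D# minor (iii), E major (IV), F# major (V), G# minor (vi), A# diminished (vii°).
C# minor (natural minor) shares 4: B, C#m, E, G#m.
A major shares 2: C#m, E.
F# minor (harmonic minor) shares 0: none.
The most common triads (4) are shared with C# minor.

C# minor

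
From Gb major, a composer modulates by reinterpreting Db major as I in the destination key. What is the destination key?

The numeral I denotes a major triad on scale degree 1. With Db on degree 1, the tonic of the new key is Db.
Degree 1 carries a major triad in major keys, so the destination is Db major.
Check: the diatonic triads of Db major are Db (I), Ebm (ii), Fm (iii), Gb (IV), Ab (V), Bbm (vi), Cdim (vii°) — Db major is indeed I.

Db major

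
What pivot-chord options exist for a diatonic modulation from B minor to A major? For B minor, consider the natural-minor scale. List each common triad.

Bm, D, F♯m, A

Triads in B minor (natural minor): B minor (i), C♯ diminished (ii°), D major (III), E minor (iv), F♯ minor (v), G major (VI), A major (VII).
Triads in A major: A major (I), B minor (ii), C♯ minor (iii), D major (IV), E major (V), F♯ minor (vi), G♯ diminished (vii°).
Shared triads with their functions: B minor (i in B minor, ii in A major); D major (III in B minor, IV in A major); F♯ minor (v in B minor, vi in A major); A major (VII in B minor, I in A major).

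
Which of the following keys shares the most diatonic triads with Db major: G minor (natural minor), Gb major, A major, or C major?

Triads of Db major: Db (I), Ebm (ii), Fm (iii), Gb (IV), Ab (V), Bbm (vi), Cdim (vii°).
G minor (natural minor) shares 0: none.
Gb major shares 4: Db, Ebm, Gb, Bbm.
A major shares 0: none.
C major shares 0: none.
The most common triads (4) are shared with Gb major.

Gb major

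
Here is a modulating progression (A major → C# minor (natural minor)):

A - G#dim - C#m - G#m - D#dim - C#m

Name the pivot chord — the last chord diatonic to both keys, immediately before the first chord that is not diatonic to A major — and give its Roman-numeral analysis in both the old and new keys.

Chords diatonic to A major: A, Bm, C#m, D, E, F#m, G#dim.
Reading the progression, the first chord not in that set is G#m, so the modulation leaves A major there.
The chord immediately before G#m is C#m, which is diatonic to both keys: iii in A major and i in C# minor.

C#m — iii in A major, i in C# minor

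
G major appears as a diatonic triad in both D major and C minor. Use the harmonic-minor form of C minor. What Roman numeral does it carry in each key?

The scale of D major is D E F# G A B C#; G is degree 4, and the triad built there (G-B-D) is major, so it is IV.
The scale of C minor (harmonic minor) is C D Eb F G Ab B; G is degree 5, and the triad built there (G-B-D) is major, so it is V.

IV in D major; V in C minor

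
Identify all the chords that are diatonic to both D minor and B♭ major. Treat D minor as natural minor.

Dm, F, Gm, B♭

Triads in D minor (natural minor): Dm (i), Edim (ii°), F (III), Gm (iv), Am (v), B♭ (VI), C (VII).
Triads in B♭ major: B♭ (I), Cm (ii), Dm (iii), E♭ (IV), F (V), Gm (vi), Adim (vii°).
Shared triads with their functions: Dm (i in D minor, iii in B♭ major); F (III in D minor, V in B♭ major); Gm (iv in D minor, vi in B♭ major); B♭ (VI in D minor, I in B♭ major).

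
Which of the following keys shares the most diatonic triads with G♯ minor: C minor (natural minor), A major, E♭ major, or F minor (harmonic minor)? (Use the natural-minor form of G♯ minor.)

A major

Triads of G♯ minor (natural minor): G♯ minor (i), A♯ diminished (ii°), B major (III), C♯ minor (iv), D♯ minor (v), E major (VI), F♯ major (VII).
C minor (natural minor) shares 0: none.
A major shares 2: C♯m, E.
E♭ major shares 0: none.
F minor (harmonic minor) shares 0: none.
The most common triads (2) are shared with A major.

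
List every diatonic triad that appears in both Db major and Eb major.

Triads in Db major: Db (I), Ebm (ii), Fm (iii), Gb (IV), Ab (V), Bbm (vi), Cdim (vii°).
Triads in Eb major: Eb (I), Fm (ii), Gm (iii), Ab (IV), Bb (V), Cm (vi), Ddim (vii°).
Shared triads with their functions: Fm (iii in Db major, ii in Eb major); Ab (V in Db major, IV in Eb major).

Fm, Ab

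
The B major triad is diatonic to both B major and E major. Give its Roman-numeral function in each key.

The scale of B major is B C# D# E F# G# A#; B is degree 1, and the triad built there (B-D#-F#) is major, so it is I.
The scale of E major is E F# G# A B C# D#; B is degree 5, and the triad built there (B-D#-F#) is major, so it is V.

I in B major; V in E major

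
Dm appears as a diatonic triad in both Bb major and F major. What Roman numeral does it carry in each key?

The scale of Bb major is Bb C D Eb F G A; D is degree 3, and the triad built there (D-F-A) is minor, so it is iii.
The scale of F major is F G A Bb C D E; D is degree 6, and the triad built there (D-F-A) is minor, so it is vi.

iii in Bb major; vi in F major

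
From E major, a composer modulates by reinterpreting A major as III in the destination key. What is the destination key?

F# minor

The numeral III denotes a major triad on scale degree 3. With A on degree 3, the tonic of the new key is F#.
Degree 3 carries a major triad in natural-minor keys, so the destination is F# minor.
Check: the diatonic triads of F# minor (natural minor) are F#m (i), G#dim (ii°), A (III), Bm (iv), C#m (v), D (VI), E (VII) — A major is indeed III.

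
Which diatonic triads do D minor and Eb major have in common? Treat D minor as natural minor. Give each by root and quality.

Gm, Bb

Triads in D minor (natural minor): Dm (i), Edim (ii°), F (III), Gm (iv), Am (v), Bb (VI), C (VII).
Triads in Eb major: Eb (I), Fm (ii), Gm (iii), Ab (IV), Bb (V), Cm (vi), Ddim (vii°).
Shared triads with their functions: Gm (iv in D minor, iii in Eb major); Bb (VI in D minor, V in Eb major).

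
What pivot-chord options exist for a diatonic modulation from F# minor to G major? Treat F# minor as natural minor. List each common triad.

Triads in F# minor (natural minor): F#m (i), G#dim (ii°), A (III), Bm (iv), C#m (v), D (VI), E (VII).
Triads in G major: G (I), Am (ii), Bm (iii), C (IV), D (V), Em (vi), F#dim (vii°).
Shared triads with their functions: Bm (iv in F# minor, iii in G major); D (VI in F# minor, V in G major).

Bm, D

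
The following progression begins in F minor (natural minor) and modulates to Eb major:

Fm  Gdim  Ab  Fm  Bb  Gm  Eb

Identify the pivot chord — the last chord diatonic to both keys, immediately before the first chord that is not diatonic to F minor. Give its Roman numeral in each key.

Chords diatonic to F minor: Fm, Gdim, Ab, Bbm, Cm, Db, Eb.
Reading the progression, the first chord not in that set is Bb, so the modulation leaves F minor there.
The chord immediately before Bb is Fm, which is diatonic to both keys: i in F minor and ii in Eb major.

Fm — i in F minor, ii in Eb major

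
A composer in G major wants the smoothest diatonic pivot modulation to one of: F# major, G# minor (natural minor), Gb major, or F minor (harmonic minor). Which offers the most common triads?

F minor

Triads of G major: G major (I), A minor (ii), B minor (iii), C major (IV), D major (V), E minor (vi), F# diminished (vii°).
F# major shares 0: none.
G# minor (natural minor) shares 0: none.
Gb major shares 0: none.
F minor (harmonic minor) shares 1: C.
The most common triads (1) are shared with F minor.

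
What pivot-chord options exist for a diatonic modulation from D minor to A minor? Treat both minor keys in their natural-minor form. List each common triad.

Dm, F, Am, C

Triads in D minor (natural minor): Dm (i), Edim (ii°), F (III), Gm (iv), Am (v), Bb (VI), C (VII).
Triads in A minor (natural minor): Am (i), Bdim (ii°), C (III), Dm (iv), Em (v), F (VI), G (VII).
Shared triads with their functions: Dm (i in D minor, iv in A minor); F (III in D minor, VI in A minor); Am (v in D minor, i in A minor); C (VII in D minor, III in A minor).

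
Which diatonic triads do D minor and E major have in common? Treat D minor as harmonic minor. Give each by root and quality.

A

Triads in D minor (harmonic minor): Dm (i), Edim (ii°), Faug (III+), Gm (iv), A (V), Bb (VI), C#dim (vii°).
Triads in E major: E (I), F#m (ii), G#m (iii), A (IV), B (V), C#m (vi), D#dim (vii°).
Shared triads with their functions: A (V in D minor, IV in E major).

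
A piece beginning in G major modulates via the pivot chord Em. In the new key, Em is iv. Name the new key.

B minor

The numeral iv denotes a minor triad on scale degree 4. With E on degree 4, the tonic of the new key is B.
Degree 4 carries a minor triad in minor keys, so the destination is B minor.
Check: the diatonic triads of B minor (natural minor) are Bm (i), C♯dim (ii°), D (III), Em (iv), F♯m (v), G (VI), A (VII) — Em is indeed iv.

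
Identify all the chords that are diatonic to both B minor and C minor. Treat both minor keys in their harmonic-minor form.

G

Triads in B minor (harmonic minor): Bm (i), C♯dim (ii°), Daug (III+), Em (iv), F♯ (V), G (VI), A♯dim (vii°).
Triads in C minor (harmonic minor): Cm (i), Ddim (ii°), E♭aug (III+), Fm (iv), G (V), A♭ (VI), Bdim (vii°).
Shared triads with their functions: G (VI in B minor, V in C minor).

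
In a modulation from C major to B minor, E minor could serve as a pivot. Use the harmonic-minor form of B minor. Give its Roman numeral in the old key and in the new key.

iii in C major; iv in B minor

The scale of C major is C D E F G A B; E is degree 3, and the triad built there (E-G-B) is minor, so it is iii.
The scale of B minor (harmonic minor) is B C# D E F# G A#; E is degree 4, and the triad built there (E-G-B) is minor, so it is iv.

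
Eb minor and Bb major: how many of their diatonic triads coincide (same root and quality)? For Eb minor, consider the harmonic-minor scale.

1

Diatonic triads of Eb minor (harmonic minor): Ebm (i), Fdim (ii°), Gbaug (III+), Abm (iv), Bb (V), Cb (VI), Ddim (vii°).
Diatonic triads of Bb major: Bb (I), Cm (ii), Dm (iii), Eb (IV), F (V), Gm (vi), Adim (vii°).
Matching root and quality in both lists: Bb.
That gives 1 common triad.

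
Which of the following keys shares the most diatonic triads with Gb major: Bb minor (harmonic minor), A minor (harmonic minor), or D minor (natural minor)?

Bb minor

Triads of Gb major: Gb major (I), Ab minor (ii), Bb minor (iii), Cb major (IV), Db major (V), Eb minor (vi), F diminished (vii°).
Bb minor (harmonic minor) shares 3: Gb, Bbm, Ebm.
A minor (harmonic minor) shares 0: none.
D minor (natural minor) shares 0: none.
The most common triads (3) are shared with Bb minor.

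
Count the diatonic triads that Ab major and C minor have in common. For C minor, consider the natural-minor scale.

Diatonic triads of Ab major: Ab (I), Bbm (ii), Cm (iii), Db (IV), Eb (V), Fm (vi), Gdim (vii°).
Diatonic triads of C minor (natural minor): Cm (i), Ddim (ii°), Eb (III), Fm (iv), Gm (v), Ab (VI), Bb (VII).
Matching root and quality in both lists: Ab, Cm, Eb, Fm.
That gives 4 common triads.

4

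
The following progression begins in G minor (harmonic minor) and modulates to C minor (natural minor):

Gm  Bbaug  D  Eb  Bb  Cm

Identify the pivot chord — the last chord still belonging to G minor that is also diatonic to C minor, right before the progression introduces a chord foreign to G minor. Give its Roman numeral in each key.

Chords diatonic to G minor: Gm, Adim, Bbaug, Cm, D, Eb, F#dim.
Reading the progression, the first chord not in that set is Bb, so the modulation leaves G minor there.
The chord immediately before Bb is Eb, which is diatonic to both keys: VI in G minor and III in C minor.

Eb — VI in G minor, III in C minor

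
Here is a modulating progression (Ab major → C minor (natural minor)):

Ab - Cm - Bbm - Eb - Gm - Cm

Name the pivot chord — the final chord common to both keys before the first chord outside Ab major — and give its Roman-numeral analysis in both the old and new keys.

Eb — V in Ab major, III in C minor

Chords diatonic to Ab major: Ab, Bbm, Cm, Db, Eb, Fm, Gdim.
Reading the progression, the first chord not in that set is Gm, so the modulation leaves Ab major there.
The chord immediately before Gm is Eb, which is diatonic to both keys: V in Ab major and III in C minor.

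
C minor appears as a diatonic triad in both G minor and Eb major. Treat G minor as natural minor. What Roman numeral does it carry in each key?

iv in G minor; vi in Eb major

The scale of G minor (natural minor) is G A Bb C D Eb F; C is degree 4, and the triad built there (C-Eb-G) is minor, so it is iv.
The scale of Eb major is Eb F G Ab Bb C D; C is degree 6, and the triad built there (C-Eb-G) is minor, so it is vi.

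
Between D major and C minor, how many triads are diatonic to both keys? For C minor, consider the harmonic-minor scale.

1

Diatonic triads of D major: D major (I), E minor (ii), F♯ minor (iii), G major (IV), A major (V), B minor (vi), C♯ diminished (vii°).
Diatonic triads of C minor (harmonic minor): C minor (i), D diminished (ii°), E♭ augmented (III+), F minor (iv), G major (V), A♭ major (VI), B diminished (vii°).
Matching root and quality in both lists: G major.
That gives 1 common triad.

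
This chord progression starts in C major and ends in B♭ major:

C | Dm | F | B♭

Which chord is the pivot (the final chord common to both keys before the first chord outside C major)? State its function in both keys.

F — IV in C major, V in B♭ major

Chords diatonic to C major: C, Dm, Em, F, G, Am, Bdim.
Reading the progression, the first chord not in that set is B♭, so the modulation leaves C major there.
The chord immediately before B♭ is F, which is diatonic to both keys: IV in C major and V in B♭ major.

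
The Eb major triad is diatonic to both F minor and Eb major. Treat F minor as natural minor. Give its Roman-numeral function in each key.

The scale of F minor (natural minor) is F G Ab Bb C Db Eb; Eb is degree 7, and the triad built there (Eb-G-Bb) is major, so it is VII.
The scale of Eb major is Eb F G Ab Bb C D; Eb is degree 1, and the triad built there (Eb-G-Bb) is major, so it is I.

VII in F minor; I in Eb major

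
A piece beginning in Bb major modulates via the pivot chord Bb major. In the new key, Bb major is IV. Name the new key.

The numeral IV denotes a major triad on scale degree 4. With Bb on degree 4, the tonic of the new key is F.
Degree 4 carries a major triad in major keys, so the destination is F major.
Check: the diatonic triads of F major are F (I), Gm (ii), Am (iii), Bb (IV), C (V), Dm (vi), Edim (vii°) — Bb major is indeed IV.

F major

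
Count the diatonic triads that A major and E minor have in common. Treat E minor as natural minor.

2

Diatonic triads of A major: A (I), Bm (ii), C#m (iii), D (IV), E (V), F#m (vi), G#dim (vii°).
Diatonic triads of E minor (natural minor): Em (i), F#dim (ii°), G (III), Am (iv), Bm (v), C (VI), D (VII).
Matching root and quality in both lists: Bm, D.
That gives 2 common triads.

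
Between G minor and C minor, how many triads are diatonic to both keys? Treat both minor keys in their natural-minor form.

Diatonic triads of G minor (natural minor): G minor (i), A diminished (ii°), B♭ major (III), C minor (iv), D minor (v), E♭ major (VI), F major (VII).
Diatonic triads of C minor (natural minor): C minor (i), D diminished (ii°), E♭ major (III), F minor (iv), G minor (v), A♭ major (VI), B♭ major (VII).
Matching root and quality in both lists: G minor, B♭ major, C minor, E♭ major.
That gives 4 common triads.

4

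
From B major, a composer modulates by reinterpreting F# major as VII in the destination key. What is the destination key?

G# minor

The numeral VII denotes a major triad on scale degree 7. With F# on degree 7, the tonic of the new key is G#.
Degree 7 carries a major triad in natural-minor keys, so the destination is G# minor.
Check: the diatonic triads of G# minor (natural minor) are G#m (i), A#dim (ii°), B (III), C#m (iv), D#m (v), E (VI), F# (VII) — F# major is indeed VII.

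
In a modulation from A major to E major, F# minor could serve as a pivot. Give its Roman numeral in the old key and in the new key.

vi in A major; ii in E major

The scale of A major is A B C# D E F# G#; F# is degree 6, and the triad built there (F#-A-C#) is minor, so it is vi.
The scale of E major is E F# G# A B C# D#; F# is degree 2, and the triad built there (F#-A-C#) is minor, so it is ii.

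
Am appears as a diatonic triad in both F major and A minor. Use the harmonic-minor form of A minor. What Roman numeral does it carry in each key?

The scale of F major is F G A B♭ C D E; A is degree 3, and the triad built there (A-C-E) is minor, so it is iii.
The scale of A minor (harmonic minor) is A B C D E F G♯; A is degree 1, and the triad built there (A-C-E) is minor, so it is i.

iii in F major; i in A minor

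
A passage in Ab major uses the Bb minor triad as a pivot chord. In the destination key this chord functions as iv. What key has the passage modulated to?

The numeral iv denotes a minor triad on scale degree 4. With Bb on degree 4, the tonic of the new key is F.
Degree 4 carries a minor triad in minor keys, so the destination is F minor.
Check: the diatonic triads of F minor (natural minor) are Fm (i), Gdim (ii°), Ab (III), Bbm (iv), Cm (v), Db (VI), Eb (VII) — Bb minor is indeed iv.

F minor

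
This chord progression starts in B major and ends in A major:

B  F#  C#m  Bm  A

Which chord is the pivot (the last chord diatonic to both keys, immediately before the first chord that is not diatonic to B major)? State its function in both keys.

Chords diatonic to B major: B, C#m, D#m, E, F#, G#m, A#dim.
Reading the progression, the first chord not in that set is Bm, so the modulation leaves B major there.
The chord immediately before Bm is C#m, which is diatonic to both keys: ii in B major and iii in A major.

C#m — ii in B major, iii in A major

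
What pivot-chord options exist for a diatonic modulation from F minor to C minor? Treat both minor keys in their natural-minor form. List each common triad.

Triads in F minor (natural minor): Fm (i), Gdim (ii°), Ab (III), Bbm (iv), Cm (v), Db (VI), Eb (VII).
Triads in C minor (natural minor): Cm (i), Ddim (ii°), Eb (III), Fm (iv), Gm (v), Ab (VI), Bb (VII).
Shared triads with their functions: Fm (i in F minor, iv in C minor); Ab (III in F minor, VI in C minor); Cm (v in F minor, i in C minor); Eb (VII in F minor, III in C minor).

Fm, Ab, Cm, Eb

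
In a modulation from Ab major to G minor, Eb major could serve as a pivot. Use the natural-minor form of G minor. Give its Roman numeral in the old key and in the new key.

V in Ab major; VI in G minor

The scale of Ab major is Ab Bb C Db Eb F G; Eb is degree 5, and the triad built there (Eb-G-Bb) is major, so it is V.
The scale of G minor (natural minor) is G A Bb C D Eb F; Eb is degree 6, and the triad built there (Eb-G-Bb) is major, so it is VI.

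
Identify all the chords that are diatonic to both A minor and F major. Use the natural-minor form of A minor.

Am, C, Dm, F

Triads in A minor (natural minor): Am (i), Bdim (ii°), C (III), Dm (iv), Em (v), F (VI), G (VII).
Triads in F major: F (I), Gm (ii), Am (iii), Bb (IV), C (V), Dm (vi), Edim (vii°).
Shared triads with their functions: Am (i in A minor, iii in F major); C (III in A minor, V in F major); Dm (iv in A minor, vi in F major); F (VI in A minor, I in F major).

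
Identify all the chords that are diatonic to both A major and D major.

Triads in A major: A (I), Bm (ii), C#m (iii), D (IV), E (V), F#m (vi), G#dim (vii°).
Triads in D major: D (I), Em (ii), F#m (iii), G (IV), A (V), Bm (vi), C#dim (vii°).
Shared triads with their functions: A (I in A major, V in D major); Bm (ii in A major, vi in D major); D (IV in A major, I in D major); F#m (vi in A major, iii in D major).

A, Bm, D, F#m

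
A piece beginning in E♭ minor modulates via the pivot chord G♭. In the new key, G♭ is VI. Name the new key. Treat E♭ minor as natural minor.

The numeral VI denotes a major triad on scale degree 6. With G♭ on degree 6, the tonic of the new key is B♭.
Degree 6 carries a major triad in minor keys, so the destination is B♭ minor.
Check: the diatonic triads of B♭ minor (natural minor) are B♭m (i), Cdim (ii°), D♭ (III), E♭m (iv), Fm (v), G♭ (VI), A♭ (VII) — G♭ is indeed VI.

B♭ minor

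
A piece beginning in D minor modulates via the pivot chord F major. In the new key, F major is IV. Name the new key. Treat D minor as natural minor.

The numeral IV denotes a major triad on scale degree 4. With F on degree 4, the tonic of the new key is C.
Degree 4 carries a major triad in major keys, so the destination is C major.
Check: the diatonic triads of C major are C (I), Dm (ii), Em (iii), F (IV), G (V), Am (vi), Bdim (vii°) — F major is indeed IV.

C major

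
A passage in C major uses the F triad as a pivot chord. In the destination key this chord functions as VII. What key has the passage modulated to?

G minor

The numeral VII denotes a major triad on scale degree 7. With F on degree 7, the tonic of the new key is G.
Degree 7 carries a major triad in natural-minor keys, so the destination is G minor.
Check: the diatonic triads of G minor (natural minor) are Gm (i), Adim (ii°), Bb (III), Cm (iv), Dm (v), Eb (VI), F (VII) — F is indeed VII.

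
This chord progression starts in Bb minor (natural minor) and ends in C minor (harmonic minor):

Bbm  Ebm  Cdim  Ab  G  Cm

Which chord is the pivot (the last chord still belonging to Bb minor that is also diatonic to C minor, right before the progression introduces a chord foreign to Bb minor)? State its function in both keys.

Chords diatonic to Bb minor: Bbm, Cdim, Db, Ebm, Fm, Gb, Ab.
Reading the progression, the first chord not in that set is G, so the modulation leaves Bb minor there.
The chord immediately before G is Ab, which is diatonic to both keys: VII in Bb minor and VI in C minor.

Ab — VII in Bb minor, VI in C minor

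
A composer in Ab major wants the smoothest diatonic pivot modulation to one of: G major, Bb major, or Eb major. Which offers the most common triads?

Triads of Ab major: Ab (I), Bbm (ii), Cm (iii), Db (IV), Eb (V), Fm (vi), Gdim (vii°).
G major shares 0: none.
Bb major shares 2: Cm, Eb.
Eb major shares 4: Ab, Cm, Eb, Fm.
The most common triads (4) are shared with Eb major.

Eb major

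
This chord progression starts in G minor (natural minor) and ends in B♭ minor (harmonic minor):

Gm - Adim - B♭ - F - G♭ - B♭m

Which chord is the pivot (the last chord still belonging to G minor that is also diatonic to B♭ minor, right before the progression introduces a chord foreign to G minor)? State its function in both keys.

Chords diatonic to G minor: Gm, Adim, B♭, Cm, Dm, E♭, F.
Reading the progression, the first chord not in that set is G♭, so the modulation leaves G minor there.
The chord immediately before G♭ is F, which is diatonic to both keys: VII in G minor and V in B♭ minor.

F — VII in G minor, V in B♭ minor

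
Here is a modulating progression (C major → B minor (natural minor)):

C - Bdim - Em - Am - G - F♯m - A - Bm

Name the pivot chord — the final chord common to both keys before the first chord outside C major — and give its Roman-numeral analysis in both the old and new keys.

G — V in C major, VI in B minor

Chords diatonic to C major: C, Dm, Em, F, G, Am, Bdim.
Reading the progression, the first chord not in that set is F♯m, so the modulation leaves C major there.
The chord immediately before F♯m is G, which is diatonic to both keys: V in C major and VI in B minor.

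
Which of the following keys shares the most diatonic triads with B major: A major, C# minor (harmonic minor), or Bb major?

A major

Triads of B major: B (I), C#m (ii), D#m (iii), E (IV), F# (V), G#m (vi), A#dim (vii°).
A major shares 2: C#m, E.
C# minor (harmonic minor) shares 1: C#m.
Bb major shares 0: none.
The most common triads (2) are shared with A major.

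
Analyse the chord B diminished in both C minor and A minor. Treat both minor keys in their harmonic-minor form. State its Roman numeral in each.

The scale of C minor (harmonic minor) is C D Eb F G Ab B; B is degree 7, and the triad built there (B-D-F) is diminished, so it is vii°.
The scale of A minor (harmonic minor) is A B C D E F G#; B is degree 2, and the triad built there (B-D-F) is diminished, so it is ii°.

vii° in C minor; ii° in A minor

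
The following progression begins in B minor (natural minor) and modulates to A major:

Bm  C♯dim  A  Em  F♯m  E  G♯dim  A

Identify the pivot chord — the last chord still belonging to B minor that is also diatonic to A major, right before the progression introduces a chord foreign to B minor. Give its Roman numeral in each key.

F♯m — v in B minor, vi in A major

Chords diatonic to B minor: Bm, C♯dim, D, Em, F♯m, G, A.
Reading the progression, the first chord not in that set is E, so the modulation leaves B minor there.
The chord immediately before E is F♯m, which is diatonic to both keys: v in B minor and vi in A major.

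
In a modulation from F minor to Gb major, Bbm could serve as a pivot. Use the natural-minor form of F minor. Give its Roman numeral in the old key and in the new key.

iv in F minor; iii in Gb major

The scale of F minor (natural minor) is F G Ab Bb C Db Eb; Bb is degree 4, and the triad built there (Bb-Db-F) is minor, so it is iv.
The scale of Gb major is Gb Ab Bb Cb Db Eb F; Bb is degree 3, and the triad built there (Bb-Db-F) is minor, so it is iii.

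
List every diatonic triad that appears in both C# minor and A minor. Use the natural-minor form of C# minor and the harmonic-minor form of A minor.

Triads in C# minor (natural minor): C# minor (i), D# diminished (ii°), E major (III), F# minor (iv), G# minor (v), A major (VI), B major (VII).
Triads in A minor (harmonic minor): A minor (i), B diminished (ii°), C augmented (III+), D minor (iv), E major (V), F major (VI), G# diminished (vii°).
Shared triads with their functions: E major (III in C# minor, V in A minor).

E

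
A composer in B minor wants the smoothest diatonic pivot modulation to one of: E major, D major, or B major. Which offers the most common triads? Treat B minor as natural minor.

D major

Triads of B minor (natural minor): Bm (i), C#dim (ii°), D (III), Em (iv), F#m (v), G (VI), A (VII).
E major shares 2: F#m, A.
D major shares 7: Bm, C#dim, D, Em, F#m, G, A.
B major shares 0: none.
The most common triads (7) are shared with D major.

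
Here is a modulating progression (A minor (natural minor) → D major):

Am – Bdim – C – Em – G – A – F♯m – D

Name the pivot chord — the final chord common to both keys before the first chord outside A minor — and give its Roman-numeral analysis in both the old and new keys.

G — VII in A minor, IV in D major

Chords diatonic to A minor: Am, Bdim, C, Dm, Em, F, G.
Reading the progression, the first chord not in that set is A, so the modulation leaves A minor there.
The chord immediately before A is G, which is diatonic to both keys: VII in A minor and IV in D major.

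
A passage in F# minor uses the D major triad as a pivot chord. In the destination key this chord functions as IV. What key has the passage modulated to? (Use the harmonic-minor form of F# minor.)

A major

The numeral IV denotes a major triad on scale degree 4. With D on degree 4, the tonic of the new key is A.
Degree 4 carries a major triad in major keys, so the destination is A major.
Check: the diatonic triads of A major are A (I), Bm (ii), C#m (iii), D (IV), E (V), F#m (vi), G#dim (vii°) — D major is indeed IV.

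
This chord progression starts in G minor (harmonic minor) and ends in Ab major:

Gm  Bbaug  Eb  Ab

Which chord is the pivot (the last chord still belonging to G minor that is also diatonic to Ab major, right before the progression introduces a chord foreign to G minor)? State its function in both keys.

Eb — VI in G minor, V in Ab major

Chords diatonic to G minor: Gm, Adim, Bbaug, Cm, D, Eb, F#dim.
Reading the progression, the first chord not in that set is Ab, so the modulation leaves G minor there.
The chord immediately before Ab is Eb, which is diatonic to both keys: VI in G minor and V in Ab major.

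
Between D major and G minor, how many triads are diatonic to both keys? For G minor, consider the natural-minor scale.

0

Diatonic triads of D major: D (I), Em (ii), F#m (iii), G (IV), A (V), Bm (vi), C#dim (vii°).
Diatonic triads of G minor (natural minor): Gm (i), Adim (ii°), Bb (III), Cm (iv), Dm (v), Eb (VI), F (VII).
No triad has the same root and quality in both keys.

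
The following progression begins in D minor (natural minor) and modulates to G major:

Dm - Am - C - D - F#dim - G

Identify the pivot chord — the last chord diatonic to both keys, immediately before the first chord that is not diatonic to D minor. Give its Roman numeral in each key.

C — VII in D minor, IV in G major

Chords diatonic to D minor: Dm, Edim, F, Gm, Am, Bb, C.
Reading the progression, the first chord not in that set is D, so the modulation leaves D minor there.
The chord immediately before D is C, which is diatonic to both keys: VII in D minor and IV in G major.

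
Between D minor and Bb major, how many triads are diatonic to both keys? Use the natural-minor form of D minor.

4

Diatonic triads of D minor (natural minor): D minor (i), E diminished (ii°), F major (III), G minor (iv), A minor (v), Bb major (VI), C major (VII).
Diatonic triads of Bb major: Bb major (I), C minor (ii), D minor (iii), Eb major (IV), F major (V), G minor (vi), A diminished (vii°).
Matching root and quality in both lists: D minor, F major, G minor, Bb major.
That gives 4 common triads.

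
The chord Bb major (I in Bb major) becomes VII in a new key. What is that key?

The numeral VII denotes a major triad on scale degree 7. With Bb on degree 7, the tonic of the new key is C.
Degree 7 carries a major triad in natural-minor keys, so the destination is C minor.
Check: the diatonic triads of C minor (natural minor) are Cm (i), Ddim (ii°), Eb (III), Fm (iv), Gm (v), Ab (VI), Bb (VII) — Bb major is indeed VII.

C minor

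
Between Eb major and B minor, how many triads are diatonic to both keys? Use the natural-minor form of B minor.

0

Diatonic triads of Eb major: Eb major (I), F minor (ii), G minor (iii), Ab major (IV), Bb major (V), C minor (vi), D diminished (vii°).
Diatonic triads of B minor (natural minor): B minor (i), C# diminished (ii°), D major (III), E minor (iv), F# minor (v), G major (VI), A major (VII).
No triad has the same root and quality in both keys.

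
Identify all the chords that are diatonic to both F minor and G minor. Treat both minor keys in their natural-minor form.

Cm, Eb

Triads in F minor (natural minor): Fm (i), Gdim (ii°), Ab (III), Bbm (iv), Cm (v), Db (VI), Eb (VII).
Triads in G minor (natural minor): Gm (i), Adim (ii°), Bb (III), Cm (iv), Dm (v), Eb (VI), F (VII).
Shared triads with their functions: Cm (v in F minor, iv in G minor); Eb (VII in F minor, VI in G minor).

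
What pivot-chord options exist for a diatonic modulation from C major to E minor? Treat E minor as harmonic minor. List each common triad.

Triads in C major: C (I), Dm (ii), Em (iii), F (IV), G (V), Am (vi), Bdim (vii°).
Triads in E minor (harmonic minor): Em (i), F#dim (ii°), Gaug (III+), Am (iv), B (V), C (VI), D#dim (vii°).
Shared triads with their functions: C (I in C major, VI in E minor); Em (iii in C major, i in E minor); Am (vi in C major, iv in E minor).

C, Em, Am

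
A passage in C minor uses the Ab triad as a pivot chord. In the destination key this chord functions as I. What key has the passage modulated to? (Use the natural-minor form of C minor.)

Ab major

The numeral I denotes a major triad on scale degree 1. With Ab on degree 1, the tonic of the new key is Ab.
Degree 1 carries a major triad in major keys, so the destination is Ab major.
Check: the diatonic triads of Ab major are Ab (I), Bbm (ii), Cm (iii), Db (IV), Eb (V), Fm (vi), Gdim (vii°) — Ab is indeed I.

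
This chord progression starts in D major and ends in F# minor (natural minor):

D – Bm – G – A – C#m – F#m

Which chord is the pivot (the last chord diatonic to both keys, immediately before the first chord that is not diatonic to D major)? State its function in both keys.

Chords diatonic to D major: D, Em, F#m, G, A, Bm, C#dim.
Reading the progression, the first chord not in that set is C#m, so the modulation leaves D major there.
The chord immediately before C#m is A, which is diatonic to both keys: V in D major and III in F# minor.

A — V in D major, III in F# minor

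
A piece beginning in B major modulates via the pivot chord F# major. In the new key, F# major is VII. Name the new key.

G# minor

The numeral VII denotes a major triad on scale degree 7. With F# on degree 7, the tonic of the new key is G#.
Degree 7 carries a major triad in natural-minor keys, so the destination is G# minor.
Check: the diatonic triads of G# minor (natural minor) are G#m (i), A#dim (ii°), B (III), C#m (iv), D#m (v), E (VI), F# (VII) — F# major is indeed VII.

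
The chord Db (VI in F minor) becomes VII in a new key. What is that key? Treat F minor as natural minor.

Eb minor

The numeral VII denotes a major triad on scale degree 7. With Db on degree 7, the tonic of the new key is Eb.
Degree 7 carries a major triad in natural-minor keys, so the destination is Eb minor.
Check: the diatonic triads of Eb minor (natural minor) are Ebm (i), Fdim (ii°), Gb (III), Abm (iv), Bbm (v), Cb (VI), Db (VII) — Db is indeed VII.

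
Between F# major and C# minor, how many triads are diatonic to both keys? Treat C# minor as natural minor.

2

Diatonic triads of F# major: F# (I), G#m (ii), A#m (iii), B (IV), C# (V), D#m (vi), E#dim (vii°).
Diatonic triads of C# minor (natural minor): C#m (i), D#dim (ii°), E (III), F#m (iv), G#m (v), A (VI), B (VII).
Matching root and quality in both lists: G#m, B.
That gives 2 common triads.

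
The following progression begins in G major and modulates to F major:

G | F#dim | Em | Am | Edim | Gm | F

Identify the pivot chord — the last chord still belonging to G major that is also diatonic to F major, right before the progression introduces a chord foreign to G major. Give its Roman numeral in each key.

Chords diatonic to G major: G, Am, Bm, C, D, Em, F#dim.
Reading the progression, the first chord not in that set is Edim, so the modulation leaves G major there.
The chord immediately before Edim is Am, which is diatonic to both keys: ii in G major and iii in F major.

Am — ii in G major, iii in F major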